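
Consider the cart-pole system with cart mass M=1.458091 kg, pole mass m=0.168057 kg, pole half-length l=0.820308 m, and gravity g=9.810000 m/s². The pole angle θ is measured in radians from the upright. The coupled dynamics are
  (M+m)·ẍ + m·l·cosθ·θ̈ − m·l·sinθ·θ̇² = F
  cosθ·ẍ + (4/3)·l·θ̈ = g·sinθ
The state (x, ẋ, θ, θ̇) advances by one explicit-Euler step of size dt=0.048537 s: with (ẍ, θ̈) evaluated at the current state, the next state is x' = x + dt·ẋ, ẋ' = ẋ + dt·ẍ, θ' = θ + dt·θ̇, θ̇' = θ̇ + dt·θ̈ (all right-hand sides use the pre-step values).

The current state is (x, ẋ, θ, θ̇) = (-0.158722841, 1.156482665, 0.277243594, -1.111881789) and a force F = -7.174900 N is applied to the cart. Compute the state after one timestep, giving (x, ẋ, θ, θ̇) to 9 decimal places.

(-0.102590642, 0.916819401, 0.223276188, -0.781973045)

sinθ=0.273705543, cosθ=0.961813535
temp = (F + m·l·θ̇²·sinθ)/(M+m) = (-7.174900 + 0.046648145)/1.626148 = -4.383519738
θ̈ = (g·sinθ − cosθ·temp)/(l·(4/3 − m·cos²θ/(M+m))) = 6.797056769
ẍ = temp − m·l·θ̈·cosθ/(M+m) = -4.937743658
Euler: x'=-0.158722841+0.048537·1.156482665=-0.102590642, ẋ'=1.156482665+0.048537·-4.937743658=0.916819401
       θ'=0.277243594+0.048537·-1.111881789=0.223276188, θ̇'=-1.111881789+0.048537·6.797056769=-0.781973045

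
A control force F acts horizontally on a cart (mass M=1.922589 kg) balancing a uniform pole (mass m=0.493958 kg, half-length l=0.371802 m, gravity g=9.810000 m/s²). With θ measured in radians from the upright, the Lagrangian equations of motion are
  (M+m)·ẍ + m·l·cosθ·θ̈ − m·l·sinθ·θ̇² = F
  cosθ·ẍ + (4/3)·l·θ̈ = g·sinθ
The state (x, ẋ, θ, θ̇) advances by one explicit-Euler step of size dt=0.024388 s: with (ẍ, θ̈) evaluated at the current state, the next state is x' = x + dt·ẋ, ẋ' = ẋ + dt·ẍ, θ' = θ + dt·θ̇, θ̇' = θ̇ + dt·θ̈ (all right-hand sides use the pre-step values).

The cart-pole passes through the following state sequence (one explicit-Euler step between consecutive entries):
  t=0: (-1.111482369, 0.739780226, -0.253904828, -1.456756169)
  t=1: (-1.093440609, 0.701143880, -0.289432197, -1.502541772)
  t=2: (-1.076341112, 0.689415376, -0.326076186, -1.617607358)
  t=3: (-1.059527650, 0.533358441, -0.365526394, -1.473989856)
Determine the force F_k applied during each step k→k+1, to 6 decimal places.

step 0→1:
  ẍ = (ẋ'−ẋ)/dt = (0.701143880−0.739780226)/0.024388 = -1.584236
  θ̈ = (θ̇'−θ̇)/dt = (-1.502541772−-1.456756169)/0.024388 = -1.877382
  sinθ=-0.251185, cosθ=0.967939
  F = (M+m)·ẍ + m·l·cosθ·θ̈ − m·l·sinθ·θ̇² = -3.828381 + -0.333736 − -0.097897 = -4.064219
step 1→2:
  ẍ = (ẋ'−ẋ)/dt = (0.689415376−0.701143880)/0.024388 = -0.480913
  θ̈ = (θ̇'−θ̇)/dt = (-1.617607358−-1.502541772)/0.024388 = -4.718123
  sinθ=-0.285408, cosθ=0.958406
  F = (M+m)·ẍ + m·l·cosθ·θ̈ − m·l·sinθ·θ̇² = -1.162149 + -0.830464 − -0.118337 = -1.874275
step 2→3:
  ẍ = (ẋ'−ẋ)/dt = (0.533358441−0.689415376)/0.024388 = -6.398923
  θ̈ = (θ̇'−θ̇)/dt = (-1.473989856−-1.617607358)/0.024388 = 5.888859
  sinθ=-0.320328, cosθ=0.947307
  F = (M+m)·ẍ + m·l·cosθ·θ̈ − m·l·sinθ·θ̇² = -15.463298 + 1.024527 − -0.153937 = -14.284834

F_0 = -4.064219 N
F_1 = -1.874275 N
F_2 = -14.284834 N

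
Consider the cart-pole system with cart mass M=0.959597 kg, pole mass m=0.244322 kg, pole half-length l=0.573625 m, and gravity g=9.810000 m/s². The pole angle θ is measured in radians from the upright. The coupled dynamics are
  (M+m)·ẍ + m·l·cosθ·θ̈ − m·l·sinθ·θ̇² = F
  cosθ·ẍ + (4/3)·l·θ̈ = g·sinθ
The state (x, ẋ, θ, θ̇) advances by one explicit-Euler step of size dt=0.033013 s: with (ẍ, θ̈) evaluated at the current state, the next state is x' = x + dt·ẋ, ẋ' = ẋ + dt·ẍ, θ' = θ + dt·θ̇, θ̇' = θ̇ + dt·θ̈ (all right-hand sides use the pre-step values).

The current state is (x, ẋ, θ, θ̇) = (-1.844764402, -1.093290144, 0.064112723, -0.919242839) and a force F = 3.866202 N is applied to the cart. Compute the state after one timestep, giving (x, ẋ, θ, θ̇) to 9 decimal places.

sinθ=0.064068810, cosθ=0.997945483
temp = (F + m·l·θ̇²·sinθ)/(M+m) = (3.866202 + 0.007587484)/1.203919 = 3.217649596
θ̈ = (g·sinθ − cosθ·temp)/(l·(4/3 − m·cos²θ/(M+m))) = -3.979846603
ẍ = temp − m·l·θ̈·cosθ/(M+m) = 3.679994982
Euler: x'=-1.844764402+0.033013·-1.093290144=-1.880857190, ẋ'=-1.093290144+0.033013·3.679994982=-0.971802470
       θ'=0.064112723+0.033013·-0.919242839=0.033765759, θ̇'=-0.919242839+0.033013·-3.979846603=-1.050629515

(-1.880857190, -0.971802470, 0.033765759, -1.050629515)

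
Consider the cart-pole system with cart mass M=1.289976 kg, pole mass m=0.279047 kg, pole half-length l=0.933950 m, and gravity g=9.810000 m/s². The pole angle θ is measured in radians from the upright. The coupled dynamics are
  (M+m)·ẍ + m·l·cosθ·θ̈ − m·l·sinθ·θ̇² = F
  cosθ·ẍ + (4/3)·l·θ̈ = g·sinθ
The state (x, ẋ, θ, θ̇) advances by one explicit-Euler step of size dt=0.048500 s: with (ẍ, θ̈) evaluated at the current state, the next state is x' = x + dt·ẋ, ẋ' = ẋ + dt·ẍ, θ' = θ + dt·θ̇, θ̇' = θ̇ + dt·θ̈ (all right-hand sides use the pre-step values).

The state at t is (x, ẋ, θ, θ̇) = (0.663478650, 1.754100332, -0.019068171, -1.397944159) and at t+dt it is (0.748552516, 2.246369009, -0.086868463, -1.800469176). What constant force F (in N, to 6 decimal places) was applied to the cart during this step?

F = 13.772505 N

ẍ = (ẋ'−ẋ)/dt = (2.246369009−1.754100332)/0.048500 = 10.149870
θ̈ = (θ̇'−θ̇)/dt = (-1.800469176−-1.397944159)/0.048500 = -8.299485
sinθ=-0.019067, cosθ=0.999818
F = (M+m)·ẍ + m·l·cosθ·θ̈ − m·l·sinθ·θ̇² = 15.925379 + -2.162585 − -0.009711 = 13.772505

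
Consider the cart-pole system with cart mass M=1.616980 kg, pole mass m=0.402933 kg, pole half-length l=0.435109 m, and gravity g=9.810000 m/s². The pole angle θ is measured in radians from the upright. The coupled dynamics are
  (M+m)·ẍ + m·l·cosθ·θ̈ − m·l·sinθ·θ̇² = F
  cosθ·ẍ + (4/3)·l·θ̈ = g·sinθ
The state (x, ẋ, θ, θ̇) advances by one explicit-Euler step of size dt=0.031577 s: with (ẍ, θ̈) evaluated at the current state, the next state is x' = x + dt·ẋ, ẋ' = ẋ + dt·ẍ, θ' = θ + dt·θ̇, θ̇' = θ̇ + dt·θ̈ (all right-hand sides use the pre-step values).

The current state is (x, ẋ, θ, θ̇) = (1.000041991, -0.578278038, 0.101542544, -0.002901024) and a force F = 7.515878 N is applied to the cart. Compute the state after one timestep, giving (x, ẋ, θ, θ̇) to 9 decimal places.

sinθ=0.101368135, cosθ=0.994848984
temp = (F + m·l·θ̇²·sinθ)/(M+m) = (7.515878 + 0.000000150)/2.019913 = 3.720892013
θ̈ = (g·sinθ − cosθ·temp)/(l·(4/3 − m·cos²θ/(M+m))) = -5.477695123
ẍ = temp − m·l·θ̈·cosθ/(M+m) = 4.193883427
Euler: x'=1.000041991+0.031577·-0.578278038=0.981781705, ẋ'=-0.578278038+0.031577·4.193883427=-0.445847781
       θ'=0.101542544+0.031577·-0.002901024=0.101450938, θ̇'=-0.002901024+0.031577·-5.477695123=-0.175870203

(0.981781705, -0.445847781, 0.101450938, -0.175870203)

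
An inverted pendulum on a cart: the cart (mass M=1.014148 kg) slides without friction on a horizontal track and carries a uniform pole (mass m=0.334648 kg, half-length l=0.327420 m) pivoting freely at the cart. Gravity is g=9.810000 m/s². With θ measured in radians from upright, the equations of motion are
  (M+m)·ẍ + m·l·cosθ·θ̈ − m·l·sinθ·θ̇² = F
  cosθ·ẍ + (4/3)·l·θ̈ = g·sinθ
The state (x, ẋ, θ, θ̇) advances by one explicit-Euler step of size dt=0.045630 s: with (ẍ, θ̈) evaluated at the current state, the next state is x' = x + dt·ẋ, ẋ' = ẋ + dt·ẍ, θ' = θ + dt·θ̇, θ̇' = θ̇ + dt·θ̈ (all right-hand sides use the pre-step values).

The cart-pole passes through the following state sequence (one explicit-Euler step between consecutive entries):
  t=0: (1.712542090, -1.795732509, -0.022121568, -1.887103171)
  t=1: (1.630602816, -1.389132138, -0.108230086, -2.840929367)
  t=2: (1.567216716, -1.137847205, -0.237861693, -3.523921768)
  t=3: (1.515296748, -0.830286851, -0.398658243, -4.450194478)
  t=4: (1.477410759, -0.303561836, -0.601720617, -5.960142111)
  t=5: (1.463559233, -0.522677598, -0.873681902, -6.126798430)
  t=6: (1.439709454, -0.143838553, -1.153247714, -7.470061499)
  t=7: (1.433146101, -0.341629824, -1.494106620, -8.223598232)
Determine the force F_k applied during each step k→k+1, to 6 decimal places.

step 0→1:
  ẍ = (ẋ'−ẋ)/dt = (-1.389132138−-1.795732509)/0.045630 = 8.910812
  θ̈ = (θ̇'−θ̇)/dt = (-2.840929367−-1.887103171)/0.045630 = -20.903489
  sinθ=-0.022120, cosθ=0.999755
  F = (M+m)·ẍ + m·l·cosθ·θ̈ − m·l·sinθ·θ̇² = 12.018868 + -2.289844 − -0.008631 = 9.737655
step 1→2:
  ẍ = (ẋ'−ẋ)/dt = (-1.137847205−-1.389132138)/0.045630 = 5.507011
  θ̈ = (θ̇'−θ̇)/dt = (-3.523921768−-2.840929367)/0.045630 = -14.968056
  sinθ=-0.108019, cosθ=0.994149
  F = (M+m)·ẍ + m·l·cosθ·θ̈ − m·l·sinθ·θ̇² = 7.427835 + -1.630460 − -0.095524 = 5.892899
step 2→3:
  ẍ = (ẋ'−ẋ)/dt = (-0.830286851−-1.137847205)/0.045630 = 6.740310
  θ̈ = (θ̇'−θ̇)/dt = (-4.450194478−-3.523921768)/0.045630 = -20.299643
  sinθ=-0.235625, cosθ=0.971844
  F = (M+m)·ẍ + m·l·cosθ·θ̈ − m·l·sinθ·θ̇² = 9.091303 + -2.161615 − -0.320603 = 7.250291
step 3→4:
  ẍ = (ẋ'−ẋ)/dt = (-0.303561836−-0.830286851)/0.045630 = 11.543393
  θ̈ = (θ̇'−θ̇)/dt = (-5.960142111−-4.450194478)/0.045630 = -33.091116
  sinθ=-0.388182, cosθ=0.921583
  F = (M+m)·ẍ + m·l·cosθ·θ̈ − m·l·sinθ·θ̇² = 15.569682 + -3.341482 − -0.842339 = 13.070539
step 4→5:
  ẍ = (ẋ'−ẋ)/dt = (-0.522677598−-0.303561836)/0.045630 = -4.802011
  θ̈ = (θ̇'−θ̇)/dt = (-6.126798430−-5.960142111)/0.045630 = -3.652341
  sinθ=-0.566062, cosθ=0.824363
  F = (M+m)·ẍ + m·l·cosθ·θ̈ − m·l·sinθ·θ̇² = -6.476933 + -0.329901 − -2.203284 = -4.603550
step 5→6:
  ẍ = (ẋ'−ẋ)/dt = (-0.143838553−-0.522677598)/0.045630 = 8.302412
  θ̈ = (θ̇'−θ̇)/dt = (-7.470061499−-6.126798430)/0.045630 = -29.438156
  sinθ=-0.766698, cosθ=0.642008
  F = (M+m)·ẍ + m·l·cosθ·θ̈ − m·l·sinθ·θ̇² = 11.198260 + -2.070830 − -3.153443 = 12.280872
step 6→7:
  ẍ = (ẋ'−ẋ)/dt = (-0.341629824−-0.143838553)/0.045630 = -4.334676
  θ̈ = (θ̇'−θ̇)/dt = (-8.223598232−-7.470061499)/0.045630 = -16.514064
  sinθ=-0.914086, cosθ=0.405521
  F = (M+m)·ẍ + m·l·cosθ·θ̈ − m·l·sinθ·θ̇² = -5.846594 + -0.733771 − -5.588931 = -0.991434

F_0 = 9.737655 N
F_1 = 5.892899 N
F_2 = 7.250291 N
F_3 = 13.070539 N
F_4 = -4.603550 N
F_5 = 12.280872 N
F_6 = -0.991434 N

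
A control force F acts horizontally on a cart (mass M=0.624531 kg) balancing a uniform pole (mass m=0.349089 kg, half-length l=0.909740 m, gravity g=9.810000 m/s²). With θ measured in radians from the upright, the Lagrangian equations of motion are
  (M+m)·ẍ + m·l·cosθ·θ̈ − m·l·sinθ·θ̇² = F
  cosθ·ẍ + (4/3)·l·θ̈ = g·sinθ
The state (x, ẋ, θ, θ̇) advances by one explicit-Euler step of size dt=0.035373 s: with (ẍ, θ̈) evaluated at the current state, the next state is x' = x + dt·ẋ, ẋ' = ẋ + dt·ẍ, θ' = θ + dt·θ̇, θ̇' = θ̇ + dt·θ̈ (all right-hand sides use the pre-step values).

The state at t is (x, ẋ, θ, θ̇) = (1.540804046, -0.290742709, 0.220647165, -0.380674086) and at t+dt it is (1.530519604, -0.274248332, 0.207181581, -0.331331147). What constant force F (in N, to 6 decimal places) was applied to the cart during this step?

F = 0.876188 N

ẍ = (ẋ'−ẋ)/dt = (-0.274248332−-0.290742709)/0.035373 = 0.466299
θ̈ = (θ̇'−θ̇)/dt = (-0.331331147−-0.380674086)/0.035373 = 1.394932
sinθ=0.218861, cosθ=0.975756
F = (M+m)·ẍ + m·l·cosθ·θ̈ − m·l·sinθ·θ̇² = 0.453998 + 0.432263 − 0.010072 = 0.876188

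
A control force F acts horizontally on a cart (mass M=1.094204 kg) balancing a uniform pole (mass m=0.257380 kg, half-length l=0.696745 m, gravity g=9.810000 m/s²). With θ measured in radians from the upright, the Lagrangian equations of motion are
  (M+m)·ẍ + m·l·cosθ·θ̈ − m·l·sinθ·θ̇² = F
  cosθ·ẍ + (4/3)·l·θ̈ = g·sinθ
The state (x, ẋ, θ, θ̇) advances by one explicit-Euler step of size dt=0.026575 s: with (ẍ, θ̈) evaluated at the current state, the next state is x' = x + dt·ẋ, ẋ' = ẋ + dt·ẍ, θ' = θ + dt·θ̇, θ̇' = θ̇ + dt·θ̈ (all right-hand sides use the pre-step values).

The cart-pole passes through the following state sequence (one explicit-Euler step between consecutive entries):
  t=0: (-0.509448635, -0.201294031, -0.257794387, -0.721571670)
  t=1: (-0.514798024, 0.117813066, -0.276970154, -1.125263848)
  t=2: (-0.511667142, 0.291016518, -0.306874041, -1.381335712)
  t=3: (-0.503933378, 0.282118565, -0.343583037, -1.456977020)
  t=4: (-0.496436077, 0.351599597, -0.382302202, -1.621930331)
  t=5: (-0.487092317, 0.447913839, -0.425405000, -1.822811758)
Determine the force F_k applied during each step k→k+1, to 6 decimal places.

step 0→1:
  ẍ = (ẋ'−ẋ)/dt = (0.117813066−-0.201294031)/0.026575 = 12.007793
  θ̈ = (θ̇'−θ̇)/dt = (-1.125263848−-0.721571670)/0.026575 = -15.190675
  sinθ=-0.254948, cosθ=0.966955
  F = (M+m)·ẍ + m·l·cosθ·θ̈ − m·l·sinθ·θ̇² = 16.229541 + -2.634097 − -0.023805 = 13.619248
step 1→2:
  ẍ = (ẋ'−ẋ)/dt = (0.291016518−0.117813066)/0.026575 = 6.517533
  θ̈ = (θ̇'−θ̇)/dt = (-1.381335712−-1.125263848)/0.026575 = -9.635818
  sinθ=-0.273443, cosθ=0.961888
  F = (M+m)·ẍ + m·l·cosθ·θ̈ − m·l·sinθ·θ̇² = 8.808994 + -1.662118 − -0.062090 = 7.208966
step 2→3:
  ẍ = (ẋ'−ẋ)/dt = (0.282118565−0.291016518)/0.026575 = -0.334824
  θ̈ = (θ̇'−θ̇)/dt = (-1.456977020−-1.381335712)/0.026575 = -2.846333
  sinθ=-0.302080, cosθ=0.953283
  F = (M+m)·ẍ + m·l·cosθ·θ̈ − m·l·sinθ·θ̇² = -0.452543 + -0.486582 − -0.103364 = -0.835761
step 3→4:
  ẍ = (ẋ'−ẋ)/dt = (0.351599597−0.282118565)/0.026575 = 2.614526
  θ̈ = (θ̇'−θ̇)/dt = (-1.621930331−-1.456977020)/0.026575 = -6.207086
  sinθ=-0.336863, cosθ=0.941554
  F = (M+m)·ẍ + m·l·cosθ·θ̈ − m·l·sinθ·θ̇² = 3.533752 + -1.048049 − -0.128235 = 2.613938
step 4→5:
  ẍ = (ẋ'−ẋ)/dt = (0.447913839−0.351599597)/0.026575 = 3.624242
  θ̈ = (θ̇'−θ̇)/dt = (-1.822811758−-1.621930331)/0.026575 = -7.559038
  sinθ=-0.373057, cosθ=0.927808
  F = (M+m)·ẍ + m·l·cosθ·θ̈ − m·l·sinθ·θ̇² = 4.898468 + -1.257689 − -0.175990 = 3.816769

F_0 = 13.619248 N
F_1 = 7.208966 N
F_2 = -0.835761 N
F_3 = 2.613938 N
F_4 = 3.816769 N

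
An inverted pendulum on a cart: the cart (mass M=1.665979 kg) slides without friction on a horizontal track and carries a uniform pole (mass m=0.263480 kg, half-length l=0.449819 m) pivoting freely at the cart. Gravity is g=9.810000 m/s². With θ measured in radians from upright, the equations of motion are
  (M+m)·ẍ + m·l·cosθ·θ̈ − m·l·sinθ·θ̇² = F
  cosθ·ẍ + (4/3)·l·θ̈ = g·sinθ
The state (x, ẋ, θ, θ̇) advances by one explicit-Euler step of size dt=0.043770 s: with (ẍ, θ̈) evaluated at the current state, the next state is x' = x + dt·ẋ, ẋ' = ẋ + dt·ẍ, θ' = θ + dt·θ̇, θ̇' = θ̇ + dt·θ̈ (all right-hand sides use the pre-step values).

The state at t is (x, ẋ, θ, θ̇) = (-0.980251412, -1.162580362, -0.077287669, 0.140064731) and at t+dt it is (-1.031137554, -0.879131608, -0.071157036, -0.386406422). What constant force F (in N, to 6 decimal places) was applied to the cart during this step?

ẍ = (ẋ'−ẋ)/dt = (-0.879131608−-1.162580362)/0.043770 = 6.475868
θ̈ = (θ̇'−θ̇)/dt = (-0.386406422−0.140064731)/0.043770 = -12.028128
sinθ=-0.077211, cosθ=0.997015
F = (M+m)·ẍ + m·l·cosθ·θ̈ − m·l·sinθ·θ̇² = 12.494922 + -1.421298 − -0.000180 = 11.073804

F = 11.073804 N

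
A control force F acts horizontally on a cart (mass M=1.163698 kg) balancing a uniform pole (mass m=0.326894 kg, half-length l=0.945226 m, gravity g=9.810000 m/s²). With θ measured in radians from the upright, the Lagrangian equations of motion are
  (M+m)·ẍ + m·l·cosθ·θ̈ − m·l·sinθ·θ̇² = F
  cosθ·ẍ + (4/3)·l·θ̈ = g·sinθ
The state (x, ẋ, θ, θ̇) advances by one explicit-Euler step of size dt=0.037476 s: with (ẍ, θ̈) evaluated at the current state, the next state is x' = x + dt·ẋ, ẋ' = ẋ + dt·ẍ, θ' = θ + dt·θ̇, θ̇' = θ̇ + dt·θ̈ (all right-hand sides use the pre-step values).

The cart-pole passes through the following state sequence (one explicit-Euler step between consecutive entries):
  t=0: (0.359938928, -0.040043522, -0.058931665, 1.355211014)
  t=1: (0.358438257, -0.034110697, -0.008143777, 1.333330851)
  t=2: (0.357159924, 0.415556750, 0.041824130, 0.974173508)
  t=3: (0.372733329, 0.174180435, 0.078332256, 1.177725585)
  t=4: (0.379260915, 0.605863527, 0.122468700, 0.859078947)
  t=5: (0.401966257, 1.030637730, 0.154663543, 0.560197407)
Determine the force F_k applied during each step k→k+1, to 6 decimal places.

step 0→1:
  ẍ = (ẋ'−ẋ)/dt = (-0.034110697−-0.040043522)/0.037476 = 0.158310
  θ̈ = (θ̇'−θ̇)/dt = (1.333330851−1.355211014)/0.037476 = -0.583845
  sinθ=-0.058898, cosθ=0.998264
  F = (M+m)·ẍ + m·l·cosθ·θ̈ − m·l·sinθ·θ̇² = 0.235976 + -0.180088 − -0.033424 = 0.089311
step 1→2:
  ẍ = (ẋ'−ẋ)/dt = (0.415556750−-0.034110697)/0.037476 = 11.998811
  θ̈ = (θ̇'−θ̇)/dt = (0.974173508−1.333330851)/0.037476 = -9.583663
  sinθ=-0.008144, cosθ=0.999967
  F = (M+m)·ẍ + m·l·cosθ·θ̈ − m·l·sinθ·θ̇² = 17.885332 + -2.961145 − -0.004473 = 14.928660
step 2→3:
  ẍ = (ẋ'−ẋ)/dt = (0.174180435−0.415556750)/0.037476 = -6.440824
  θ̈ = (θ̇'−θ̇)/dt = (1.177725585−0.974173508)/0.037476 = 5.431532
  sinθ=0.041812, cosθ=0.999125
  F = (M+m)·ẍ + m·l·cosθ·θ̈ − m·l·sinθ·θ̇² = -9.600641 + 1.676814 − 0.012261 = -7.936087
step 3→4:
  ẍ = (ẋ'−ẋ)/dt = (0.605863527−0.174180435)/0.037476 = 11.518921
  θ̈ = (θ̇'−θ̇)/dt = (0.859078947−1.177725585)/0.037476 = -8.502685
  sinθ=0.078252, cosθ=0.996934
  F = (M+m)·ẍ + m·l·cosθ·θ̈ − m·l·sinθ·θ̇² = 17.170012 + -2.619178 − 0.033537 = 14.517297
step 4→5:
  ẍ = (ẋ'−ẋ)/dt = (1.030637730−0.605863527)/0.037476 = 11.334566
  θ̈ = (θ̇'−θ̇)/dt = (0.560197407−0.859078947)/0.037476 = -7.975279
  sinθ=0.122163, cosθ=0.992510
  F = (M+m)·ẍ + m·l·cosθ·θ̈ − m·l·sinθ·θ̇² = 16.895214 + -2.445814 − 0.027858 = 14.421542

F_0 = 0.089311 N
F_1 = 14.928660 N
F_2 = -7.936087 N
F_3 = 14.517297 N
F_4 = 14.421542 N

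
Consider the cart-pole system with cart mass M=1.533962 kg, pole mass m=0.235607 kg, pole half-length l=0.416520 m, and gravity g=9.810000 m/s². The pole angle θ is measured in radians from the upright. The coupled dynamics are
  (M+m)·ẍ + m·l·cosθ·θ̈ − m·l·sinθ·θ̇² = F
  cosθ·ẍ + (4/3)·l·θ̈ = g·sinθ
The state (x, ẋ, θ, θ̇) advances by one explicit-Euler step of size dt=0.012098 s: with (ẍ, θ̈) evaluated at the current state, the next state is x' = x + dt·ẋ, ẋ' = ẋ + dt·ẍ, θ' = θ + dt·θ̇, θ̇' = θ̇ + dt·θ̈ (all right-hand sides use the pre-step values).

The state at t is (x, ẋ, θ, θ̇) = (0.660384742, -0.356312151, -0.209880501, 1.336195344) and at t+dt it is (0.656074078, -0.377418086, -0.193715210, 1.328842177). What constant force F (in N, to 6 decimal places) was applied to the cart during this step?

ẍ = (ẋ'−ẋ)/dt = (-0.377418086−-0.356312151)/0.012098 = -1.744581
θ̈ = (θ̇'−θ̇)/dt = (1.328842177−1.336195344)/0.012098 = -0.607800
sinθ=-0.208343, cosθ=0.978056
F = (M+m)·ẍ + m·l·cosθ·θ̈ − m·l·sinθ·θ̇² = -3.087156 + -0.058338 − -0.036504 = -3.108989

F = -3.108989 N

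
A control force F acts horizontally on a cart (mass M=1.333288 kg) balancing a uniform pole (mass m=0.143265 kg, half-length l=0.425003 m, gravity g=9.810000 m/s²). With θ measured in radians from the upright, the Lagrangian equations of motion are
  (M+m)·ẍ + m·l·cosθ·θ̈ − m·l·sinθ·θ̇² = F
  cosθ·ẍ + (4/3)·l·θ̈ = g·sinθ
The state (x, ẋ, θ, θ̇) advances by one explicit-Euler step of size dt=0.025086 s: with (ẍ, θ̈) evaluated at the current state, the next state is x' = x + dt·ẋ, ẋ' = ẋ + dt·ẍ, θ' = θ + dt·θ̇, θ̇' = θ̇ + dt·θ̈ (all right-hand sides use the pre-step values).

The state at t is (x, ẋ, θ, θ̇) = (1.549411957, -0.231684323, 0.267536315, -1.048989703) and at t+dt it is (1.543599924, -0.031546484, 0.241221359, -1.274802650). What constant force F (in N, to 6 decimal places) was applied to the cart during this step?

F = 11.233741 N

ẍ = (ẋ'−ẋ)/dt = (-0.031546484−-0.231684323)/0.025086 = 7.978069
θ̈ = (θ̇'−θ̇)/dt = (-1.274802650−-1.048989703)/0.025086 = -9.001553
sinθ=0.264356, cosθ=0.964425
F = (M+m)·ẍ + m·l·cosθ·θ̈ − m·l·sinθ·θ̇² = 11.780042 + -0.528589 − 0.017712 = 11.233741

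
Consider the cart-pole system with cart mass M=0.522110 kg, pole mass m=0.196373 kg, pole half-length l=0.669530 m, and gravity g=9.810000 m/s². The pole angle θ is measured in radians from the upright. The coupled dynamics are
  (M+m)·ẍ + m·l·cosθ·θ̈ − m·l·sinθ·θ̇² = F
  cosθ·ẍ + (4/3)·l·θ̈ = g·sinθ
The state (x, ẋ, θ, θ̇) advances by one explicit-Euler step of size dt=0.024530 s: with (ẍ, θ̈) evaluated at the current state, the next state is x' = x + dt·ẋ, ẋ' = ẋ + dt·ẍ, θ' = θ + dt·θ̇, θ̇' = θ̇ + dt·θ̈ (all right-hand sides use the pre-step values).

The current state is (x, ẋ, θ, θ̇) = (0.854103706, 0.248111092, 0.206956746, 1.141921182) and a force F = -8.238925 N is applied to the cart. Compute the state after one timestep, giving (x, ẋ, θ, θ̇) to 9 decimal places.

sinθ=0.205482543, cosθ=0.978660781
temp = (F + m·l·θ̇²·sinθ)/(M+m) = (-8.238925 + 0.035228894)/0.718483 = -11.418079629
θ̈ = (g·sinθ − cosθ·temp)/(l·(4/3 − m·cos²θ/(M+m))) = 18.385109779
ẍ = temp − m·l·θ̈·cosθ/(M+m) = -14.710639887
Euler: x'=0.854103706+0.024530·0.248111092=0.860189871, ẋ'=0.248111092+0.024530·-14.710639887=-0.112740904
       θ'=0.206956746+0.024530·1.141921182=0.234968073, θ̇'=1.141921182+0.024530·18.385109779=1.592907925

(0.860189871, -0.112740904, 0.234968073, 1.592907925)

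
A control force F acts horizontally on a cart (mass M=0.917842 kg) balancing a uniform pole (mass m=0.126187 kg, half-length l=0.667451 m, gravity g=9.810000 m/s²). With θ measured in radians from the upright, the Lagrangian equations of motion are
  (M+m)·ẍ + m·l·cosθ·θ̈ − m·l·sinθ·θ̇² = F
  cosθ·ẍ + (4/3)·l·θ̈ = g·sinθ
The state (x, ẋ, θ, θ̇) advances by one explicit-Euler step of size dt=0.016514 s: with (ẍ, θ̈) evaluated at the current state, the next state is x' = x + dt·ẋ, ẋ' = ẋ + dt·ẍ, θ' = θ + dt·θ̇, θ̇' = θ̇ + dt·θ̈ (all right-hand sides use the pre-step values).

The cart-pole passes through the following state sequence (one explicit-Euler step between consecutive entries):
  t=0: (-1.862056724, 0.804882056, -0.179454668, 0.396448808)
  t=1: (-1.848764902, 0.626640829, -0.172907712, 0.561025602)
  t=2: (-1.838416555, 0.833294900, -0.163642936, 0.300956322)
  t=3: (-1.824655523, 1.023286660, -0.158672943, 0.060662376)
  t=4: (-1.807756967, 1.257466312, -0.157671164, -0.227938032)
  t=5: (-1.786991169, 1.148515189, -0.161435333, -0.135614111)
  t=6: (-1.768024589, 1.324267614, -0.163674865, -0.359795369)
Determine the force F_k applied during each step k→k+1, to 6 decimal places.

step 0→1:
  ẍ = (ẋ'−ẋ)/dt = (0.626640829−0.804882056)/0.016514 = -10.793341
  θ̈ = (θ̇'−θ̇)/dt = (0.561025602−0.396448808)/0.016514 = 9.965895
  sinθ=-0.178493, cosθ=0.983941
  F = (M+m)·ẍ + m·l·cosθ·θ̈ − m·l·sinθ·θ̇² = -11.268561 + 0.825885 − -0.002363 = -10.440313
step 1→2:
  ẍ = (ẋ'−ẋ)/dt = (0.833294900−0.626640829)/0.016514 = 12.513871
  θ̈ = (θ̇'−θ̇)/dt = (0.300956322−0.561025602)/0.016514 = -15.748412
  sinθ=-0.172047, cosθ=0.985089
  F = (M+m)·ẍ + m·l·cosθ·θ̈ − m·l·sinθ·θ̇² = 13.064845 + -1.306610 − -0.004561 = 11.762795
step 2→3:
  ẍ = (ẋ'−ẋ)/dt = (1.023286660−0.833294900)/0.016514 = 11.504890
  θ̈ = (θ̇'−θ̇)/dt = (0.060662376−0.300956322)/0.016514 = -14.550923
  sinθ=-0.162914, cosθ=0.986640
  F = (M+m)·ẍ + m·l·cosθ·θ̈ − m·l·sinθ·θ̇² = 12.011439 + -1.209159 − -0.001243 = 10.803523
step 3→4:
  ẍ = (ẋ'−ẋ)/dt = (1.257466312−1.023286660)/0.016514 = 14.180674
  θ̈ = (θ̇'−θ̇)/dt = (-0.227938032−0.060662376)/0.016514 = -17.476106
  sinθ=-0.158008, cosθ=0.987438
  F = (M+m)·ẍ + m·l·cosθ·θ̈ − m·l·sinθ·θ̇² = 14.805035 + -1.453411 − -0.000049 = 13.351673
step 4→5:
  ẍ = (ẋ'−ẋ)/dt = (1.148515189−1.257466312)/0.016514 = -6.597500
  θ̈ = (θ̇'−θ̇)/dt = (-0.135614111−-0.227938032)/0.016514 = 5.590646
  sinθ=-0.157019, cosθ=0.987596
  F = (M+m)·ẍ + m·l·cosθ·θ̈ − m·l·sinθ·θ̇² = -6.887982 + 0.465024 − -0.000687 = -6.422271
step 5→6:
  ẍ = (ẋ'−ẋ)/dt = (1.324267614−1.148515189)/0.016514 = 10.642632
  θ̈ = (θ̇'−θ̇)/dt = (-0.359795369−-0.135614111)/0.016514 = -13.575225
  sinθ=-0.160735, cosθ=0.986998
  F = (M+m)·ẍ + m·l·cosθ·θ̈ − m·l·sinθ·θ̇² = 11.111216 + -1.128488 − -0.000249 = 9.982977

F_0 = -10.440313 N
F_1 = 11.762795 N
F_2 = 10.803523 N
F_3 = 13.351673 N
F_4 = -6.422271 N
F_5 = 9.982977 N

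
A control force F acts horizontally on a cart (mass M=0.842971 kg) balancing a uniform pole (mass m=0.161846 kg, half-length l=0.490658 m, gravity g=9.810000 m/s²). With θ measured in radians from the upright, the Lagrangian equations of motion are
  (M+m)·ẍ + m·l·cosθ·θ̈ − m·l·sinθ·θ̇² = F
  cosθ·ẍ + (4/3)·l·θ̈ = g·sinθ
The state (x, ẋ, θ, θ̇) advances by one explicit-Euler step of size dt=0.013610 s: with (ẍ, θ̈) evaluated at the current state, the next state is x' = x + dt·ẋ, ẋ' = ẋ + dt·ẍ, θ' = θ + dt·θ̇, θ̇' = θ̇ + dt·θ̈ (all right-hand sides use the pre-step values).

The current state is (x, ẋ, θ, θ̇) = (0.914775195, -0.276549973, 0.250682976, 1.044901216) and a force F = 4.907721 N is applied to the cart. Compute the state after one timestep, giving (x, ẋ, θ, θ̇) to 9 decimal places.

sinθ=0.248065645, cosθ=0.968743225
temp = (F + m·l·θ̇²·sinθ)/(M+m) = (4.907721 + 0.021507897)/1.004817 = 4.905598628
θ̈ = (g·sinθ − cosθ·temp)/(l·(4/3 − m·cos²θ/(M+m))) = -3.997529745
ẍ = temp − m·l·θ̈·cosθ/(M+m) = 5.211649952
Euler: x'=0.914775195+0.013610·-0.276549973=0.911011350, ẋ'=-0.276549973+0.013610·5.211649952=-0.205619417
       θ'=0.250682976+0.013610·1.044901216=0.264904082, θ̇'=1.044901216+0.013610·-3.997529745=0.990494836

(0.911011350, -0.205619417, 0.264904082, 0.990494836)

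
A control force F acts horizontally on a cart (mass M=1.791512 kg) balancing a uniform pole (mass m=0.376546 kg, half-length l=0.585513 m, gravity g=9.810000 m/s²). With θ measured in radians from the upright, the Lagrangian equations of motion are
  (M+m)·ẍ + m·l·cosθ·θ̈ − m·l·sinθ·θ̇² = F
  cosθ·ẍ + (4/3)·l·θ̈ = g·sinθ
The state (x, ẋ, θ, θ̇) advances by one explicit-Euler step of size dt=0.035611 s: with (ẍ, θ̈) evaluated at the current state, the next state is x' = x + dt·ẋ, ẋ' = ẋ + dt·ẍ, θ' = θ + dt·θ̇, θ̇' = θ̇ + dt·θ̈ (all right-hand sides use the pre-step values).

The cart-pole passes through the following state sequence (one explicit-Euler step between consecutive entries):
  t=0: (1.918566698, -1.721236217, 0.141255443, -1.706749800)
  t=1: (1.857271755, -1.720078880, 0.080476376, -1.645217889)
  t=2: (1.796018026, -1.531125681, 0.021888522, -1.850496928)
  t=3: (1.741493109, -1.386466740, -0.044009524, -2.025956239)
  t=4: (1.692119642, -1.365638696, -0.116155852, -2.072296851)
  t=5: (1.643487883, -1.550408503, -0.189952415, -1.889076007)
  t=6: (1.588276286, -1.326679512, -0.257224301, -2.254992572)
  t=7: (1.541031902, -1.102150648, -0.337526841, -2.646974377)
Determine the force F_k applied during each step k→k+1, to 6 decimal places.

F_0 = 0.357201 N
F_1 = 10.189020 N
F_2 = 7.704525 N
F_3 = 1.021236 N
F_4 = -10.012668 N
F_5 = 11.544862 N
F_6 = 11.607932 N

step 0→1:
  ẍ = (ẋ'−ẋ)/dt = (-1.720078880−-1.721236217)/0.035611 = 0.032499
  θ̈ = (θ̇'−θ̇)/dt = (-1.645217889−-1.706749800)/0.035611 = 1.727891
  sinθ=0.140786, cosθ=0.990040
  F = (M+m)·ẍ + m·l·cosθ·θ̈ − m·l·sinθ·θ̇² = 0.070461 + 0.377158 − 0.090418 = 0.357201
step 1→2:
  ẍ = (ẋ'−ẋ)/dt = (-1.531125681−-1.720078880)/0.035611 = 5.306035
  θ̈ = (θ̇'−θ̇)/dt = (-1.850496928−-1.645217889)/0.035611 = -5.764484
  sinθ=0.080390, cosθ=0.996764
  F = (M+m)·ẍ + m·l·cosθ·θ̈ − m·l·sinθ·θ̇² = 11.503791 + -1.266797 − 0.047973 = 10.189020
step 2→3:
  ẍ = (ẋ'−ẋ)/dt = (-1.386466740−-1.531125681)/0.035611 = 4.062198
  θ̈ = (θ̇'−θ̇)/dt = (-2.025956239−-1.850496928)/0.035611 = -4.927110
  sinθ=0.021887, cosθ=0.999760
  F = (M+m)·ẍ + m·l·cosθ·θ̈ − m·l·sinθ·θ̇² = 8.807081 + -1.086032 − 0.016524 = 7.704525
step 3→4:
  ẍ = (ẋ'−ẋ)/dt = (-1.365638696−-1.386466740)/0.035611 = 0.584877
  θ̈ = (θ̇'−θ̇)/dt = (-2.072296851−-2.025956239)/0.035611 = -1.301300
  sinθ=-0.043995, cosθ=0.999032
  F = (M+m)·ẍ + m·l·cosθ·θ̈ − m·l·sinθ·θ̇² = 1.268047 + -0.286623 − -0.039813 = 1.021236
step 4→5:
  ẍ = (ẋ'−ẋ)/dt = (-1.550408503−-1.365638696)/0.035611 = -5.188560
  θ̈ = (θ̇'−θ̇)/dt = (-1.889076007−-2.072296851)/0.035611 = 5.145063
  sinθ=-0.115895, cosθ=0.993261
  F = (M+m)·ẍ + m·l·cosθ·θ̈ − m·l·sinθ·θ̇² = -11.249099 + 1.126702 − -0.109729 = -10.012668
step 5→6:
  ẍ = (ẋ'−ẋ)/dt = (-1.326679512−-1.550408503)/0.035611 = 6.282581
  θ̈ = (θ̇'−θ̇)/dt = (-2.254992572−-1.889076007)/0.035611 = -10.275380
  sinθ=-0.188812, cosθ=0.982013
  F = (M+m)·ẍ + m·l·cosθ·θ̈ − m·l·sinθ·θ̇² = 13.621000 + -2.224692 − -0.148554 = 11.544862
step 6→7:
  ẍ = (ẋ'−ẋ)/dt = (-1.102150648−-1.326679512)/0.035611 = 6.305042
  θ̈ = (θ̇'−θ̇)/dt = (-2.646974377−-2.254992572)/0.035611 = -11.007324
  sinθ=-0.254397, cosθ=0.967100
  F = (M+m)·ẍ + m·l·cosθ·θ̈ − m·l·sinθ·θ̇² = 13.669698 + -2.346970 − -0.285205 = 11.607932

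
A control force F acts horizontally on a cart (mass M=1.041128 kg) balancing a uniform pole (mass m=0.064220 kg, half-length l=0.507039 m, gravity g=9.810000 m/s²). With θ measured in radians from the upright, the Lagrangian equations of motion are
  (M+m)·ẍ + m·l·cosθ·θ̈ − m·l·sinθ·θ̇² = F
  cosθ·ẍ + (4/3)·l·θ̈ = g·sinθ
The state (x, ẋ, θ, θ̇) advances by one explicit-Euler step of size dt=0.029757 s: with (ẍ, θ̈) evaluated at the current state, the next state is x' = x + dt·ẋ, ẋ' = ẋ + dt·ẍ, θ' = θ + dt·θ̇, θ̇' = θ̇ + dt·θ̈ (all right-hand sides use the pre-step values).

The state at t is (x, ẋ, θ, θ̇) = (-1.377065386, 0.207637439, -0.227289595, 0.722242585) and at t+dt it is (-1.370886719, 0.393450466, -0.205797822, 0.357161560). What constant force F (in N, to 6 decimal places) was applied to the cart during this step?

F = 6.516783 N

ẍ = (ẋ'−ẋ)/dt = (0.393450466−0.207637439)/0.029757 = 6.244347
θ̈ = (θ̇'−θ̇)/dt = (0.357161560−0.722242585)/0.029757 = -12.268744
sinθ=-0.225338, cosθ=0.974281
F = (M+m)·ẍ + m·l·cosθ·θ̈ − m·l·sinθ·θ̇² = 6.902176 + -0.389221 − -0.003827 = 6.516783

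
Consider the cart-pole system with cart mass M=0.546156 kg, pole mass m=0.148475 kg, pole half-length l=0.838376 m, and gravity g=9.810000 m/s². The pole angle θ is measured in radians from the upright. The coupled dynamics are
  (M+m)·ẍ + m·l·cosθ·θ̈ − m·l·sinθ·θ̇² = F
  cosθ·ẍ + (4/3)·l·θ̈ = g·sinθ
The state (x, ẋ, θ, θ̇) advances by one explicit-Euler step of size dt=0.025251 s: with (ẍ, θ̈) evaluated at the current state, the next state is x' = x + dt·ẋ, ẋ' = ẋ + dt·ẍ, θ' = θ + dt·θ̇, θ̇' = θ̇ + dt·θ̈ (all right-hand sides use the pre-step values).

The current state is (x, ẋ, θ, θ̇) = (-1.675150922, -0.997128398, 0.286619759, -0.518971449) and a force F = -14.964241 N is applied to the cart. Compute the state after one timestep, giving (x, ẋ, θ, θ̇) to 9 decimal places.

(-1.700329411, -1.647447970, 0.273515211, 0.101711481)

sinθ=0.282711502, cosθ=0.959204987
temp = (F + m·l·θ̇²·sinθ)/(M+m) = (-14.964241 + 0.009478128)/0.694631 = -21.529074965
θ̈ = (g·sinθ − cosθ·temp)/(l·(4/3 − m·cos²θ/(M+m))) = 24.580528692
ẍ = temp − m·l·θ̈·cosθ/(M+m) = -25.754210625
Euler: x'=-1.675150922+0.025251·-0.997128398=-1.700329411, ẋ'=-0.997128398+0.025251·-25.754210625=-1.647447970
       θ'=0.286619759+0.025251·-0.518971449=0.273515211, θ̇'=-0.518971449+0.025251·24.580528692=0.101711481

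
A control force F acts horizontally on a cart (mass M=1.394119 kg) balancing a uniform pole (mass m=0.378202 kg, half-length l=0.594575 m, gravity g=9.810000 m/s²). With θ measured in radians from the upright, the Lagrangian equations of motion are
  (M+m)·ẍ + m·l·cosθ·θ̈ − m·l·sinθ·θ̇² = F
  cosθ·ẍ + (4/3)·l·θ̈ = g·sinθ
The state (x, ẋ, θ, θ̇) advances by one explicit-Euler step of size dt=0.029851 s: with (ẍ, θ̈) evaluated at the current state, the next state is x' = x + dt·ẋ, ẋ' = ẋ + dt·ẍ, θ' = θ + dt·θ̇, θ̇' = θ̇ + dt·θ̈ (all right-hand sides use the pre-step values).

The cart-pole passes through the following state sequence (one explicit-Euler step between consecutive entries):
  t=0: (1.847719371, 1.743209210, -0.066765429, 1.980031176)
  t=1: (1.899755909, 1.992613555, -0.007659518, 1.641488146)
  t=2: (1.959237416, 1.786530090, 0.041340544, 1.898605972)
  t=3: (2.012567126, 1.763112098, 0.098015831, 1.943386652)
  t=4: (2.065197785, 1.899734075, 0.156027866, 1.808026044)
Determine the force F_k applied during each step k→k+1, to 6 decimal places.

step 0→1:
  ẍ = (ẋ'−ẋ)/dt = (1.992613555−1.743209210)/0.029851 = 8.354975
  θ̈ = (θ̇'−θ̇)/dt = (1.641488146−1.980031176)/0.029851 = -11.341095
  sinθ=-0.066716, cosθ=0.997772
  F = (M+m)·ẍ + m·l·cosθ·θ̈ − m·l·sinθ·θ̇² = 14.807697 + -2.544584 − -0.058817 = 12.321930
step 1→2:
  ẍ = (ẋ'−ẋ)/dt = (1.786530090−1.992613555)/0.029851 = -6.903737
  θ̈ = (θ̇'−θ̇)/dt = (1.898605972−1.641488146)/0.029851 = 8.613374
  sinθ=-0.007659, cosθ=0.999971
  F = (M+m)·ẍ + m·l·cosθ·θ̈ − m·l·sinθ·θ̇² = -12.235639 + 1.936828 − -0.004641 = -10.294170
step 2→3:
  ẍ = (ẋ'−ẋ)/dt = (1.763112098−1.786530090)/0.029851 = -0.784496
  θ̈ = (θ̇'−θ̇)/dt = (1.943386652−1.898605972)/0.029851 = 1.500140
  sinθ=0.041329, cosθ=0.999146
  F = (M+m)·ẍ + m·l·cosθ·θ̈ − m·l·sinθ·θ̇² = -1.390379 + 0.337047 − 0.033501 = -1.086832
step 3→4:
  ẍ = (ẋ'−ẋ)/dt = (1.899734075−1.763112098)/0.029851 = 4.576797
  θ̈ = (θ̇'−θ̇)/dt = (1.808026044−1.943386652)/0.029851 = -4.534542
  sinθ=0.097859, cosθ=0.995200
  F = (M+m)·ẍ + m·l·cosθ·θ̈ − m·l·sinθ·θ̇² = 8.111554 + -1.014786 − 0.083109 = 7.013659

F_0 = 12.321930 N
F_1 = -10.294170 N
F_2 = -1.086832 N
F_3 = 7.013659 N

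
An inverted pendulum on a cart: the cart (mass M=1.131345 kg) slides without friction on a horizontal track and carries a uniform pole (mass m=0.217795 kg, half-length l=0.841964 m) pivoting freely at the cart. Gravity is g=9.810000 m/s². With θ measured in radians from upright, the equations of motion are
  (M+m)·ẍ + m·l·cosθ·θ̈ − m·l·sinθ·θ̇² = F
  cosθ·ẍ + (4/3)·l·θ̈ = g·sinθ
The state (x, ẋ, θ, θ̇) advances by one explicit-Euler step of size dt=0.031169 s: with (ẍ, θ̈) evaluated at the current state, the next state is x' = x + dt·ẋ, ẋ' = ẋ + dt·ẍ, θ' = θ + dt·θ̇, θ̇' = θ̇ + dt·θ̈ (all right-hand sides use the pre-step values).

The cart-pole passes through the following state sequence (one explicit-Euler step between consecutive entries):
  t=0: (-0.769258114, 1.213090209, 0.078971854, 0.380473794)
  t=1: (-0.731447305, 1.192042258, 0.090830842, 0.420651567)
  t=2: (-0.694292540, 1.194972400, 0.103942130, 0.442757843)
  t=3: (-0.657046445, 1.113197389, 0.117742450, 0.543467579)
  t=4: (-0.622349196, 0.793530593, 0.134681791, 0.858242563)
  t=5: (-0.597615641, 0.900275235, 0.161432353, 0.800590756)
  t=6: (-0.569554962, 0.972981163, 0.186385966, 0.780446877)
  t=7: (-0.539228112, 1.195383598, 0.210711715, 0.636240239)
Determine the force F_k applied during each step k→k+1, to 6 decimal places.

F_0 = -0.677508 N
F_1 = 0.253408 N
F_2 = -2.954030 N
F_3 = -12.003952 N
F_4 = 4.266161 N
F_5 = 3.011190 N
F_6 = 8.772207 N

step 0→1:
  ẍ = (ẋ'−ẋ)/dt = (1.192042258−1.213090209)/0.031169 = -0.675285
  θ̈ = (θ̇'−θ̇)/dt = (0.420651567−0.380473794)/0.031169 = 1.289030
  sinθ=0.078890, cosθ=0.996883
  F = (M+m)·ẍ + m·l·cosθ·θ̈ − m·l·sinθ·θ̇² = -0.911054 + 0.235640 − 0.002094 = -0.677508
step 1→2:
  ẍ = (ẋ'−ẋ)/dt = (1.194972400−1.192042258)/0.031169 = 0.094008
  θ̈ = (θ̇'−θ̇)/dt = (0.442757843−0.420651567)/0.031169 = 0.709239
  sinθ=0.090706, cosθ=0.995878
  F = (M+m)·ẍ + m·l·cosθ·θ̈ − m·l·sinθ·θ̇² = 0.126830 + 0.129521 − 0.002943 = 0.253408
step 2→3:
  ẍ = (ẋ'−ẋ)/dt = (1.113197389−1.194972400)/0.031169 = -2.623601
  θ̈ = (θ̇'−θ̇)/dt = (0.543467579−0.442757843)/0.031169 = 3.231087
  sinθ=0.103755, cosθ=0.994603
  F = (M+m)·ẍ + m·l·cosθ·θ̈ − m·l·sinθ·θ̇² = -3.539605 + 0.589304 − 0.003730 = -2.954030
step 3→4:
  ẍ = (ẋ'−ẋ)/dt = (0.793530593−1.113197389)/0.031169 = -10.255921
  θ̈ = (θ̇'−θ̇)/dt = (0.858242563−0.543467579)/0.031169 = 10.098976
  sinθ=0.117471, cosθ=0.993076
  F = (M+m)·ẍ + m·l·cosθ·θ̈ − m·l·sinθ·θ̇² = -13.836673 + 1.839083 − 0.006362 = -12.003952
step 4→5:
  ẍ = (ẋ'−ẋ)/dt = (0.900275235−0.793530593)/0.031169 = 3.424705
  θ̈ = (θ̇'−θ̇)/dt = (0.800590756−0.858242563)/0.031169 = -1.849652
  sinθ=0.134275, cosθ=0.990944
  F = (M+m)·ẍ + m·l·cosθ·θ̈ − m·l·sinθ·θ̇² = 4.620407 + -0.336109 − 0.018137 = 4.266161
step 5→6:
  ẍ = (ẋ'−ẋ)/dt = (0.972981163−0.900275235)/0.031169 = 2.332636
  θ̈ = (θ̇'−θ̇)/dt = (0.780446877−0.800590756)/0.031169 = -0.646279
  sinθ=0.160732, cosθ=0.986998
  F = (M+m)·ẍ + m·l·cosθ·θ̈ − m·l·sinθ·θ̇² = 3.147052 + -0.116971 − 0.018891 = 3.011190
step 6→7:
  ẍ = (ẋ'−ẋ)/dt = (1.195383598−0.972981163)/0.031169 = 7.135373
  θ̈ = (θ̇'−θ̇)/dt = (0.636240239−0.780446877)/0.031169 = -4.626605
  sinθ=0.185309, cosθ=0.982680
  F = (M+m)·ẍ + m·l·cosθ·θ̈ − m·l·sinθ·θ̇² = 9.626617 + -0.833712 − 0.020698 = 8.772207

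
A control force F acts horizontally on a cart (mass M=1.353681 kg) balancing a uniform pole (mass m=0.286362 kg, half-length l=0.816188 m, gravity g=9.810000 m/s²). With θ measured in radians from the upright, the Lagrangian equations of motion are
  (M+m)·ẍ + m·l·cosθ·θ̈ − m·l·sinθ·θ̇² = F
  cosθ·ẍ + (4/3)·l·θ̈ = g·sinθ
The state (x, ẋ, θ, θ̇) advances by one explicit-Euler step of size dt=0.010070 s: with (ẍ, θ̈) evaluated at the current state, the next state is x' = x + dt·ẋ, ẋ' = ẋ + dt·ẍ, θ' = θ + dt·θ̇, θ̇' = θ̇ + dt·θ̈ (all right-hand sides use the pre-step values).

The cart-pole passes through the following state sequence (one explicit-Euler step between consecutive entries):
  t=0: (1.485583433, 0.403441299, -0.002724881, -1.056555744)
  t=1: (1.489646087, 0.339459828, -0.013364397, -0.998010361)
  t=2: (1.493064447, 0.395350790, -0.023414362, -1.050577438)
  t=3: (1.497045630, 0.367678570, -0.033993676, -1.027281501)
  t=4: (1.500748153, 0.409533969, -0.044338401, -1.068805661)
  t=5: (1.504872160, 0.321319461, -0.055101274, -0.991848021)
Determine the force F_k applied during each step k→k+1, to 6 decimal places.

step 0→1:
  ẍ = (ẋ'−ẋ)/dt = (0.339459828−0.403441299)/0.010070 = -6.353671
  θ̈ = (θ̇'−θ̇)/dt = (-0.998010361−-1.056555744)/0.010070 = 5.813841
  sinθ=-0.002725, cosθ=0.999996
  F = (M+m)·ẍ + m·l·cosθ·θ̈ − m·l·sinθ·θ̇² = -10.420294 + 1.358836 − -0.000711 = -9.060747
step 1→2:
  ẍ = (ẋ'−ẋ)/dt = (0.395350790−0.339459828)/0.010070 = 5.550244
  θ̈ = (θ̇'−θ̇)/dt = (-1.050577438−-0.998010361)/0.010070 = -5.220166
  sinθ=-0.013364, cosθ=0.999911
  F = (M+m)·ẍ + m·l·cosθ·θ̈ − m·l·sinθ·θ̇² = 9.102640 + -1.219976 − -0.003111 = 7.885775
step 2→3:
  ẍ = (ẋ'−ẋ)/dt = (0.367678570−0.395350790)/0.010070 = -2.747986
  θ̈ = (θ̇'−θ̇)/dt = (-1.027281501−-1.050577438)/0.010070 = 2.313400
  sinθ=-0.023412, cosθ=0.999726
  F = (M+m)·ẍ + m·l·cosθ·θ̈ − m·l·sinθ·θ̇² = -4.506815 + 0.540552 − -0.006040 = -3.960224
step 3→4:
  ẍ = (ẋ'−ẋ)/dt = (0.409533969−0.367678570)/0.010070 = 4.156445
  θ̈ = (θ̇'−θ̇)/dt = (-1.068805661−-1.027281501)/0.010070 = -4.123551
  sinθ=-0.033987, cosθ=0.999422
  F = (M+m)·ẍ + m·l·cosθ·θ̈ − m·l·sinθ·θ̇² = 6.816748 + -0.963221 − -0.008383 = 5.861910
step 4→5:
  ẍ = (ẋ'−ẋ)/dt = (0.321319461−0.409533969)/0.010070 = -8.760130
  θ̈ = (θ̇'−θ̇)/dt = (-0.991848021−-1.068805661)/0.010070 = 7.642268
  sinθ=-0.044324, cosθ=0.999017
  F = (M+m)·ẍ + m·l·cosθ·θ̈ − m·l·sinθ·θ̇² = -14.366990 + 1.784435 − -0.011834 = -12.570720

F_0 = -9.060747 N
F_1 = 7.885775 N
F_2 = -3.960224 N
F_3 = 5.861910 N
F_4 = -12.570720 N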